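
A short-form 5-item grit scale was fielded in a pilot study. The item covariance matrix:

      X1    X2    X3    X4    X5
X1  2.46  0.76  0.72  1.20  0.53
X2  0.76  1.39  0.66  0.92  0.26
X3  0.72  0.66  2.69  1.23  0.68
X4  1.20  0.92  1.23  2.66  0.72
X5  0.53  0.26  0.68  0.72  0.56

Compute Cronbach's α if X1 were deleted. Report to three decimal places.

α = 0.734

Remaining items: X2, X3, X4, X5 (k = 4).
Σσ²ᵢ = 1.39 + 2.69 + 2.66 + 0.56 = 7.30
total variance = 7.30 + 2 × 4.47 = 16.24
α (item deleted) = (4/3)·(1 − 7.30/16.24) = 0.734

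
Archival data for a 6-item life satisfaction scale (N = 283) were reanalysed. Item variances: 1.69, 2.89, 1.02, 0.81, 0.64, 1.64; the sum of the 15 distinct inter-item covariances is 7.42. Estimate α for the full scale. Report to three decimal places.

ΣVar(i) = 1.69 + 2.89 + 1.02 + 0.81 + 0.64 + 1.64 = 8.69
Sum of distinct covariances = 7.42
Var(T) = ΣVar(i) + 2·Σcov = 8.69 + 2 × 7.42 = 23.53
α = (6/5)·(1 − 8.69/23.53) = 0.757

α = 0.757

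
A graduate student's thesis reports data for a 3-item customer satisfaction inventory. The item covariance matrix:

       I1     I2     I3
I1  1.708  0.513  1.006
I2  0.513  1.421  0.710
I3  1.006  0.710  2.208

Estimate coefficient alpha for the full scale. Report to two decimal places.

sum of item variances = 1.708 + 1.421 + 2.208 = 5.337
Σ_{i<j} σ_ij = 2.229
total variance = 5.337 + 2 × 2.229 = 9.795
α = (k/(k−1))·(1 − sum of item variances/total variance) = (3/2)·(1 − 5.337/9.795) = 0.68

coefficient alpha = 0.68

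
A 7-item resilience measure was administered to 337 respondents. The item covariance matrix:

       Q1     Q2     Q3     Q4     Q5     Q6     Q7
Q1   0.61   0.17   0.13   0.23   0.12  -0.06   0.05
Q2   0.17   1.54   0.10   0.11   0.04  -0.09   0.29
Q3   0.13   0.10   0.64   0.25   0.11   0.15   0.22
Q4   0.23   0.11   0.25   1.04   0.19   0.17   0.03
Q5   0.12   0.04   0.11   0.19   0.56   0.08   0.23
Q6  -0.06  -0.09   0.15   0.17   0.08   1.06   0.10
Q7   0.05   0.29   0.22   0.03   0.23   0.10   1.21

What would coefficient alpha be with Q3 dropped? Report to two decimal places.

coefficient alpha = 0.43

Remaining items: Q1, Q2, Q4, Q5, Q6, Q7 (k = 6).
Σσᵢ² = 0.61 + 1.54 + 1.04 + 0.56 + 1.06 + 1.21 = 6.02
σ²_T = 6.02 + 2 × 1.66 = 9.34
α (item deleted) = (6/5)·(1 − 6.02/9.34) = 0.43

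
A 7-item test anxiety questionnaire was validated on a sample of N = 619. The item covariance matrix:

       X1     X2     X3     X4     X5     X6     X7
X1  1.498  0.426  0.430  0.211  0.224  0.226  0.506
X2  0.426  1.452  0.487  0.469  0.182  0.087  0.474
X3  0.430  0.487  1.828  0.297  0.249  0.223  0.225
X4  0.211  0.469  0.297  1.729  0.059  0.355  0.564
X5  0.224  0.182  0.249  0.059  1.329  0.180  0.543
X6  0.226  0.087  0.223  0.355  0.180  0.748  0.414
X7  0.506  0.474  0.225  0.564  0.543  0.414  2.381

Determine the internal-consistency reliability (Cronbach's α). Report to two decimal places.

α = 0.65

Σσᵢ² = 1.498 + 1.452 + 1.828 + 1.729 + 1.329 + 0.748 + 2.381 = 10.965
Σ_{i<j} σ_ij = 6.831
σ²_T = 10.965 + 2 × 6.831 = 24.627
α = (k/(k−1))·(1 − Σσᵢ²/σ²_T) = (7/6)·(1 − 10.965/24.627) = 0.65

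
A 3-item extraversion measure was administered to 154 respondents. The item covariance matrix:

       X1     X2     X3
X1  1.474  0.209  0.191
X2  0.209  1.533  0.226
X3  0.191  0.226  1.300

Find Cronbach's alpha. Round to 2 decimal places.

Cronbach's alpha = 0.34

sum of item variances = 1.474 + 1.533 + 1.300 = 4.307
Sum of off-diagonal covariances = 0.626
total variance = 4.307 + 2 × 0.626 = 5.559
α = (k/(k−1))·(1 − sum of item variances/total variance) = (3/2)·(1 − 4.307/5.559) = 0.34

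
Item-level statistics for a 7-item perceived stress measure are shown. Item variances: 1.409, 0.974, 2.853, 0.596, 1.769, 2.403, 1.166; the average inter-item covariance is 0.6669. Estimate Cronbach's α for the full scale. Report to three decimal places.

sum of item variances = 1.409 + 0.974 + 2.853 + 0.596 + 1.769 + 2.403 + 1.166 = 11.170
Sum of the 21 distinct covariances = 21 × 0.6669 = 14.0049
total variance = sum of item variances + 2·Σcov = 11.170 + 2 × 14.0049 = 39.1798
α = (7/6)·(1 − 11.170/39.1798) = 0.834

α = 0.834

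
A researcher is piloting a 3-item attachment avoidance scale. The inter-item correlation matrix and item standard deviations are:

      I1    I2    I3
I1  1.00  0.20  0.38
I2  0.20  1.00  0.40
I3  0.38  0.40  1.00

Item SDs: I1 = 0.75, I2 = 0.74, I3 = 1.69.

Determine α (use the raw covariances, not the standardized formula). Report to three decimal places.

Σσ²ᵢ = 0.75² + 0.74² + 1.69² = 3.9662
Covariances σ_ij = r_ij · s_i · s_j:
  σ(I1,I2) = 0.20 × 0.75 × 0.74 = 0.1110
  σ(I1,I3) = 0.38 × 0.75 × 1.69 = 0.4817
  σ(I2,I3) = 0.40 × 0.74 × 1.69 = 0.5002
σ²_T = Σσ²ᵢ + 2·Σσ_ij = 3.9662 + 2 × 1.0929 = 6.1520
α = (3/2)·(1 − 3.9662/6.1520) = 0.533

α = 0.533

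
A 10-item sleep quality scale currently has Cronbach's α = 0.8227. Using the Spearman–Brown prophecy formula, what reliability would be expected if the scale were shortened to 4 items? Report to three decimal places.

predicted reliability = 0.650

Length factor m = 4/10 = 0.4000
α' = m·α / (1 − (1−m)·α)
   = 4/10 × 0.8227 / (1 − (1 − 4/10) × 0.8227)
   = 0.3291 / 0.5064 = 0.650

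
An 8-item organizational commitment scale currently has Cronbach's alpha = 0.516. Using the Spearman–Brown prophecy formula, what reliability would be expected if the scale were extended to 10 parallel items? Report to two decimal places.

Length factor m = 10/8 = 1.2500
α' = m·α / (1 + (m−1)·α)
   = 10/8 × 0.516 / (1 + (10/8 − 1) × 0.516)
   = 0.6450 / 1.1290 = 0.57

predicted reliability = 0.57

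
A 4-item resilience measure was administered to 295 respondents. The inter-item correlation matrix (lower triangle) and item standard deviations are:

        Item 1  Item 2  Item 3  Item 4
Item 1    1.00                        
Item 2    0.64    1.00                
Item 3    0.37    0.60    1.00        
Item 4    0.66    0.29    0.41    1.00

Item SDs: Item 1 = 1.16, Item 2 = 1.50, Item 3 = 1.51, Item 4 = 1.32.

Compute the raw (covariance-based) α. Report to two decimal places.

α = 0.79

Σσ²ᵢ = 1.16² + 1.50² + 1.51² + 1.32² = 7.6181
Covariances σ_ij = r_ij · s_i · s_j:
  σ(Item 1,Item 2) = 0.64 × 1.16 × 1.50 = 1.1136
  σ(Item 1,Item 3) = 0.37 × 1.16 × 1.51 = 0.6481
  σ(Item 1,Item 4) = 0.66 × 1.16 × 1.32 = 1.0106
  σ(Item 2,Item 3) = 0.60 × 1.50 × 1.51 = 1.3590
  σ(Item 2,Item 4) = 0.29 × 1.50 × 1.32 = 0.5742
  σ(Item 3,Item 4) = 0.41 × 1.51 × 1.32 = 0.8172
σ²_T = Σσ²ᵢ + 2·Σσ_ij = 7.6181 + 2 × 5.5227 = 18.6635
α = (4/3)·(1 − 7.6181/18.6635) = 0.79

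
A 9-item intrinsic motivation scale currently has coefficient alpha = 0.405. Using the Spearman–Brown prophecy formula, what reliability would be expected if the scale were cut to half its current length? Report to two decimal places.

Length factor m = 1/2
α' = m·α / (1 − (1−m)·α)
   = 1/2 × 0.405 / (1 − (1 − 1/2) × 0.405)
   = 0.2025 / 0.7975 = 0.25

predicted reliability = 0.25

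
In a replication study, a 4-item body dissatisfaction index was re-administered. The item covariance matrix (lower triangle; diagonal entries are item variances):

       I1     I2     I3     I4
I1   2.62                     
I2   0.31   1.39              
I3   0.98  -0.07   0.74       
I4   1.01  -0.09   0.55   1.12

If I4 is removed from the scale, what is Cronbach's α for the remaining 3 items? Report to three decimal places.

α = 0.509

Remaining items: I1, I2, I3 (k = 3).
ΣVar(i) = 2.62 + 1.39 + 0.74 = 4.75
total variance = 4.75 + 2 × 1.22 = 7.19
α (item deleted) = (3/2)·(1 − 4.75/7.19) = 0.509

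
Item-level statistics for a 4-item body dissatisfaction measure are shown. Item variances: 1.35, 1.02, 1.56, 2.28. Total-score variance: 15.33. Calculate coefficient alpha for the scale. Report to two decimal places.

ΣVar(i) = 1.35 + 1.02 + 1.56 + 2.28 = 6.21
α = (k/(k−1))·(1 − ΣVar(i)/total variance) = (4/3)·(1 − 6.21/15.33) = 0.79

α = 0.79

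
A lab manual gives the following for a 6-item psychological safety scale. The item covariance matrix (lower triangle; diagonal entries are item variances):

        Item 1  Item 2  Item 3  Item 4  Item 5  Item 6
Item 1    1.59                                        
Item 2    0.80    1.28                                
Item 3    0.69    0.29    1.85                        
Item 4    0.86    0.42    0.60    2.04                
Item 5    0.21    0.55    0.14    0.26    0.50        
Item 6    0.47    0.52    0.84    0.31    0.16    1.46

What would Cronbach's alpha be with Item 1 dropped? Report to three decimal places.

Cronbach's alpha = 0.668

Remaining items: Item 2, Item 3, Item 4, Item 5, Item 6 (k = 5).
sum of item variances = 1.28 + 1.85 + 2.04 + 0.50 + 1.46 = 7.13
σ²_T = 7.13 + 2 × 4.09 = 15.31
α (item deleted) = (5/4)·(1 − 7.13/15.31) = 0.668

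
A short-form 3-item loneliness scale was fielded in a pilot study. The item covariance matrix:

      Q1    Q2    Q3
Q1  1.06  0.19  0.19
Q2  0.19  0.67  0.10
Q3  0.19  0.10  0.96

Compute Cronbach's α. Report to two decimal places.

sum of item variances = 1.06 + 0.67 + 0.96 = 2.69
Sum of the distinct covariances = 0.48
σ²_total = 2.69 + 2 × 0.48 = 3.65
α = (k/(k−1))·(1 − sum of item variances/σ²_total) = (3/2)·(1 − 2.69/3.65) = 0.39

Cronbach's α = 0.39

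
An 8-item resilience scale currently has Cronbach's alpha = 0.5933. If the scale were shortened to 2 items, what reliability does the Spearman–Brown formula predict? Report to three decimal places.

Length factor m = 2/8 = 0.2500
α' = m·α / (1 − (1−m)·α)
   = 2/8 × 0.5933 / (1 − (1 − 2/8) × 0.5933)
   = 0.1483 / 0.5550 = 0.267

predicted reliability = 0.267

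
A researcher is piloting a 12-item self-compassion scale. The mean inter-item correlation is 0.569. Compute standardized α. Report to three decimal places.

Standardized α = k·r̄ / (1 + (k−1)·r̄) = 12 × 0.569 / (1 + 11 × 0.569)
  = 6.8280 / 7.2590 = 0.941

α = 0.941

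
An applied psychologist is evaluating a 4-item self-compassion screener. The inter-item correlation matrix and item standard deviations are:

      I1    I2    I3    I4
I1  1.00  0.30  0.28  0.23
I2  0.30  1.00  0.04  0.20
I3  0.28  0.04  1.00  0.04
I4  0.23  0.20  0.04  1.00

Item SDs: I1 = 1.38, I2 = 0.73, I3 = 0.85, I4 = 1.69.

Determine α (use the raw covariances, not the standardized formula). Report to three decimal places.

α = 0.443

Σσ²ᵢ = 1.38² + 0.73² + 0.85² + 1.69² = 6.0159
Covariances σ_ij = r_ij · s_i · s_j:
  σ(I1,I2) = 0.30 × 1.38 × 0.73 = 0.3022
  σ(I1,I3) = 0.28 × 1.38 × 0.85 = 0.3284
  σ(I1,I4) = 0.23 × 1.38 × 1.69 = 0.5364
  σ(I2,I3) = 0.04 × 0.73 × 0.85 = 0.0248
  σ(I2,I4) = 0.20 × 0.73 × 1.69 = 0.2467
  σ(I3,I4) = 0.04 × 0.85 × 1.69 = 0.0575
σ²_T = Σσ²ᵢ + 2·Σσ_ij = 6.0159 + 2 × 1.4960 = 9.0079
α = (4/3)·(1 − 6.0159/9.0079) = 0.443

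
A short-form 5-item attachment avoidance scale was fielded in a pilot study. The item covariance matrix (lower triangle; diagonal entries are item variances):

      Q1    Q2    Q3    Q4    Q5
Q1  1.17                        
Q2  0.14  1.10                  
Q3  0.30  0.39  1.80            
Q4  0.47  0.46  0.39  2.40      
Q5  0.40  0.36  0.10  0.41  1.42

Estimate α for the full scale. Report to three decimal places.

sum of item variances = 1.17 + 1.10 + 1.80 + 2.40 + 1.42 = 7.89
Sum of the distinct covariances = 3.42
σ²_T = 7.89 + 2 × 3.42 = 14.73
α = (k/(k−1))·(1 − sum of item variances/σ²_T) = (5/4)·(1 − 7.89/14.73) = 0.580

α = 0.580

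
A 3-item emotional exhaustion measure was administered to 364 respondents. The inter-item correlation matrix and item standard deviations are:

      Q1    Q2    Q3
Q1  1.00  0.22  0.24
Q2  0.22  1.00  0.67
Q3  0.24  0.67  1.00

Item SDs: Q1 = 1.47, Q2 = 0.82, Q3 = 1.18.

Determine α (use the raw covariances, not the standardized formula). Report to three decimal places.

α = 0.579

Σσ²ᵢ = 1.47² + 0.82² + 1.18² = 4.2257
Covariances σ_ij = r_ij · s_i · s_j:
  σ(Q1,Q2) = 0.22 × 1.47 × 0.82 = 0.2652
  σ(Q1,Q3) = 0.24 × 1.47 × 1.18 = 0.4163
  σ(Q2,Q3) = 0.67 × 0.82 × 1.18 = 0.6483
σ²_T = Σσ²ᵢ + 2·Σσ_ij = 4.2257 + 2 × 1.3298 = 6.8853
α = (3/2)·(1 − 4.2257/6.8853) = 0.579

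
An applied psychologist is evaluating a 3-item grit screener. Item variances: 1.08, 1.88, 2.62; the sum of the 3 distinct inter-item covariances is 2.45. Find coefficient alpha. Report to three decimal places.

coefficient alpha = 0.701

sum of item variances = 1.08 + 1.88 + 2.62 = 5.58
Sum of distinct covariances = 2.45
σ²_T = sum of item variances + 2·Σcov = 5.58 + 2 × 2.45 = 10.48
α = (3/2)·(1 − 5.58/10.48) = 0.701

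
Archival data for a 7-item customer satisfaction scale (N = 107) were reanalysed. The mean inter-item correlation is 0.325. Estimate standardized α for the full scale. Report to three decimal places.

standardized α = 0.771

Standardized α = k·r̄ / (1 + (k−1)·r̄) = 7 × 0.325 / (1 + 6 × 0.325)
  = 2.2750 / 2.9500 = 0.771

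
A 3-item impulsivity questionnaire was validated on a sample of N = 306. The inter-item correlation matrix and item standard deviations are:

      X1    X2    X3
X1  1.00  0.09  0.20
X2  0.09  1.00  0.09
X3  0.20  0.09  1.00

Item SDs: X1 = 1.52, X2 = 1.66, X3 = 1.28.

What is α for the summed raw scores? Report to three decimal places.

α = 0.291

Σσ²ᵢ = 1.52² + 1.66² + 1.28² = 6.7044
Covariances σ_ij = r_ij · s_i · s_j:
  σ(X1,X2) = 0.09 × 1.52 × 1.66 = 0.2271
  σ(X1,X3) = 0.20 × 1.52 × 1.28 = 0.3891
  σ(X2,X3) = 0.09 × 1.66 × 1.28 = 0.1912
σ²_T = Σσ²ᵢ + 2·Σσ_ij = 6.7044 + 2 × 0.8074 = 8.3192
α = (3/2)·(1 − 6.7044/8.3192) = 0.291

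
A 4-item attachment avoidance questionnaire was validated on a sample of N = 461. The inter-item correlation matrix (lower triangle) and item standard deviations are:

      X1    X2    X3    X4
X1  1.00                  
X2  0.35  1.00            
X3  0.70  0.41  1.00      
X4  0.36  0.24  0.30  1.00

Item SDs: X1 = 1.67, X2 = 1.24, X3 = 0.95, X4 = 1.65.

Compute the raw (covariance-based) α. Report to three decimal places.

α = 0.691

Σσ²ᵢ = 1.67² + 1.24² + 0.95² + 1.65² = 7.9515
Covariances σ_ij = r_ij · s_i · s_j:
  σ(X1,X2) = 0.35 × 1.67 × 1.24 = 0.7248
  σ(X1,X3) = 0.70 × 1.67 × 0.95 = 1.1105
  σ(X1,X4) = 0.36 × 1.67 × 1.65 = 0.9920
  σ(X2,X3) = 0.41 × 1.24 × 0.95 = 0.4830
  σ(X2,X4) = 0.24 × 1.24 × 1.65 = 0.4910
  σ(X3,X4) = 0.30 × 0.95 × 1.65 = 0.4702
σ²_T = Σσ²ᵢ + 2·Σσ_ij = 7.9515 + 2 × 4.2715 = 16.4945
α = (4/3)·(1 − 7.9515/16.4945) = 0.691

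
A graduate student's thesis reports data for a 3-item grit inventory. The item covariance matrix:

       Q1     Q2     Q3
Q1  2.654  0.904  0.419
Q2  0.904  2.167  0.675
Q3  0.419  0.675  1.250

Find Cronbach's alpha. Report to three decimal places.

α = 0.595

Σσᵢ² = 2.654 + 2.167 + 1.250 = 6.071
Sum of off-diagonal covariances = 1.998
σ²_total = 6.071 + 2 × 1.998 = 10.067
α = (k/(k−1))·(1 − Σσᵢ²/σ²_total) = (3/2)·(1 − 6.071/10.067) = 0.595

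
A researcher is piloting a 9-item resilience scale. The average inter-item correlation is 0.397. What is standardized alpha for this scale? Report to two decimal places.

standardized alpha = 0.86

Standardized α = k·r̄ / (1 + (k−1)·r̄) = 9 × 0.397 / (1 + 8 × 0.397)
  = 3.5730 / 4.1760 = 0.86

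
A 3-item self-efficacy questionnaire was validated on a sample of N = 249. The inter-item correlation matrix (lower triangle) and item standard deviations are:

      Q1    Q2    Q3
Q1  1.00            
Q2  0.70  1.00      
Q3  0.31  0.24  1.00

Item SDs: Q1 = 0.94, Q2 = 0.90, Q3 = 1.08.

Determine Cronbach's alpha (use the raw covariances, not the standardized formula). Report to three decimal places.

Cronbach's alpha = 0.665

Σσ²ᵢ = 0.94² + 0.90² + 1.08² = 2.8600
Covariances σ_ij = r_ij · s_i · s_j:
  σ(Q1,Q2) = 0.70 × 0.94 × 0.90 = 0.5922
  σ(Q1,Q3) = 0.31 × 0.94 × 1.08 = 0.3147
  σ(Q2,Q3) = 0.24 × 0.90 × 1.08 = 0.2333
σ²_T = Σσ²ᵢ + 2·Σσ_ij = 2.8600 + 2 × 1.1402 = 5.1404
α = (3/2)·(1 − 2.8600/5.1404) = 0.665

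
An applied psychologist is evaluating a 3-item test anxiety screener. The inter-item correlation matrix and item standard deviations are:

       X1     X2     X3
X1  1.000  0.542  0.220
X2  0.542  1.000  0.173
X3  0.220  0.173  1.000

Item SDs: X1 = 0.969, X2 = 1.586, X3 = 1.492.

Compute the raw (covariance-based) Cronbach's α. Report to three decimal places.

Σσ²ᵢ = 0.969² + 1.586² + 1.492² = 5.6804
Covariances σ_ij = r_ij · s_i · s_j:
  σ(X1,X2) = 0.542 × 0.969 × 1.586 = 0.8330
  σ(X1,X3) = 0.220 × 0.969 × 1.492 = 0.3181
  σ(X2,X3) = 0.173 × 1.586 × 1.492 = 0.4094
σ²_T = Σσ²ᵢ + 2·Σσ_ij = 5.6804 + 2 × 1.5605 = 8.8014
α = (3/2)·(1 − 5.6804/8.8014) = 0.532

α = 0.532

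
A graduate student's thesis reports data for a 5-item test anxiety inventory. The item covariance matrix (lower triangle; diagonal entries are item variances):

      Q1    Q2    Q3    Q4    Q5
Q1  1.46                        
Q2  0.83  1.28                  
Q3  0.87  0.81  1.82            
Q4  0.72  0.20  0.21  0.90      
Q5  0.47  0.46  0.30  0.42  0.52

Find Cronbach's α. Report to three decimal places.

sum of item variances = 1.46 + 1.28 + 1.82 + 0.90 + 0.52 = 5.98
Σ_{i<j} σ_ij = 5.29
Var(T) = 5.98 + 2 × 5.29 = 16.56
α = (k/(k−1))·(1 − sum of item variances/Var(T)) = (5/4)·(1 − 5.98/16.56) = 0.799

α = 0.799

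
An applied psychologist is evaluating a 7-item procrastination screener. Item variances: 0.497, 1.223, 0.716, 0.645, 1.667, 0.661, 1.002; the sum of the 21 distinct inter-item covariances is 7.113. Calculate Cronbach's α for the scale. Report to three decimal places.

Σσ²ᵢ = 0.497 + 1.223 + 0.716 + 0.645 + 1.667 + 0.661 + 1.002 = 6.411
Sum of distinct covariances = 7.113
σ²_total = Σσ²ᵢ + 2·Σcov = 6.411 + 2 × 7.113 = 20.637
α = (7/6)·(1 − 6.411/20.637) = 0.804

α = 0.804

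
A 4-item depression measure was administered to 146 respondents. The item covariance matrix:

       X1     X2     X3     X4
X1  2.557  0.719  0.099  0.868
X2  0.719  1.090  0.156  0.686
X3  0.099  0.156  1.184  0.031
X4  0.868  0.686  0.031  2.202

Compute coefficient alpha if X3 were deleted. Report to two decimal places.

α = 0.66

Remaining items: X1, X2, X4 (k = 3).
ΣVar(i) = 2.557 + 1.090 + 2.202 = 5.849
σ²_total = 5.849 + 2 × 2.273 = 10.395
α (item deleted) = (3/2)·(1 − 5.849/10.395) = 0.66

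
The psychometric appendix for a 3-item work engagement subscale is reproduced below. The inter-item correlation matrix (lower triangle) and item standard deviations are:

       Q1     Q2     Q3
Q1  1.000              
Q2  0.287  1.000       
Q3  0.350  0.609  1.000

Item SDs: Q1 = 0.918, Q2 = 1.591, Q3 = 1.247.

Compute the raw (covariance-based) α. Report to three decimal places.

α = 0.677

Σσ²ᵢ = 0.918² + 1.591² + 1.247² = 4.9290
Covariances σ_ij = r_ij · s_i · s_j:
  σ(Q1,Q2) = 0.287 × 0.918 × 1.591 = 0.4192
  σ(Q1,Q3) = 0.350 × 0.918 × 1.247 = 0.4007
  σ(Q2,Q3) = 0.609 × 1.591 × 1.247 = 1.2082
σ²_T = Σσ²ᵢ + 2·Σσ_ij = 4.9290 + 2 × 2.0281 = 8.9852
α = (3/2)·(1 − 4.9290/8.9852) = 0.677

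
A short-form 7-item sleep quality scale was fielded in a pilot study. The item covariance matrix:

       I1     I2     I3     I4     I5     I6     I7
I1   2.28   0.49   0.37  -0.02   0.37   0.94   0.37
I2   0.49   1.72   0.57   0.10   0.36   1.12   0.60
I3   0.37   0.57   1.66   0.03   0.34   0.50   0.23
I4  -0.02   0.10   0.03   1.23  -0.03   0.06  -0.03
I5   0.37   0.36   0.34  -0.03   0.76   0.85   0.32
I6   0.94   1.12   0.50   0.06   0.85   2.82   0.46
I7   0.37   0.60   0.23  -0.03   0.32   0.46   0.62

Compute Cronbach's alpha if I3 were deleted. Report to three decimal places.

Remaining items: I1, I2, I4, I5, I6, I7 (k = 6).
Σσ²ᵢ = 2.28 + 1.72 + 1.23 + 0.76 + 2.82 + 0.62 = 9.43
Var(T) = 9.43 + 2 × 5.96 = 21.35
α (item deleted) = (6/5)·(1 − 9.43/21.35) = 0.670

Cronbach's alpha = 0.670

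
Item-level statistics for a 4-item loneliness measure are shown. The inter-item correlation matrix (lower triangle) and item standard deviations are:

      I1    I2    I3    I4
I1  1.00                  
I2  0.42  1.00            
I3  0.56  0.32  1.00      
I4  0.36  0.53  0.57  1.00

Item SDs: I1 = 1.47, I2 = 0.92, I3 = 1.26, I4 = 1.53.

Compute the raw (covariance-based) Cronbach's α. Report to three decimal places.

Σσ²ᵢ = 1.47² + 0.92² + 1.26² + 1.53² = 6.9358
Covariances σ_ij = r_ij · s_i · s_j:
  σ(I1,I2) = 0.42 × 1.47 × 0.92 = 0.5680
  σ(I1,I3) = 0.56 × 1.47 × 1.26 = 1.0372
  σ(I1,I4) = 0.36 × 1.47 × 1.53 = 0.8097
  σ(I2,I3) = 0.32 × 0.92 × 1.26 = 0.3709
  σ(I2,I4) = 0.53 × 0.92 × 1.53 = 0.7460
  σ(I3,I4) = 0.57 × 1.26 × 1.53 = 1.0988
σ²_T = Σσ²ᵢ + 2·Σσ_ij = 6.9358 + 2 × 4.6306 = 16.1970
α = (4/3)·(1 − 6.9358/16.1970) = 0.762

Cronbach's α = 0.762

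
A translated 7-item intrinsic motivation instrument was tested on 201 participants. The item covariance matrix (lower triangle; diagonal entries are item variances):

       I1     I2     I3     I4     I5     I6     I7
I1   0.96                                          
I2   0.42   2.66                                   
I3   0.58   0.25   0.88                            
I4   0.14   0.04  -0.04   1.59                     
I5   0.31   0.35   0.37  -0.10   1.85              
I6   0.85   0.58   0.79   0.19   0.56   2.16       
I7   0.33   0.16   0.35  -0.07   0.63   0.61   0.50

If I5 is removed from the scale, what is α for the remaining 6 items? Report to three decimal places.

Remaining items: I1, I2, I3, I4, I6, I7 (k = 6).
ΣVar(i) = 0.96 + 2.66 + 0.88 + 1.59 + 2.16 + 0.50 = 8.75
σ²_T = 8.75 + 2 × 5.18 = 19.11
α (item deleted) = (6/5)·(1 − 8.75/19.11) = 0.651

α = 0.651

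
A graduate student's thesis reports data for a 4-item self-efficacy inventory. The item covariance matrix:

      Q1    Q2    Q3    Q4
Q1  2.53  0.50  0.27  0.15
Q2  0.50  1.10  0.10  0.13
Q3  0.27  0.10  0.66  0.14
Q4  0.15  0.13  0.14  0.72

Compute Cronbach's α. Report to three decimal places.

Σσ²ᵢ = 2.53 + 1.10 + 0.66 + 0.72 = 5.01
Σ_{i<j} σ_ij = 1.29
total variance = 5.01 + 2 × 1.29 = 7.59
α = (k/(k−1))·(1 − Σσ²ᵢ/total variance) = (4/3)·(1 − 5.01/7.59) = 0.453

Cronbach's α = 0.453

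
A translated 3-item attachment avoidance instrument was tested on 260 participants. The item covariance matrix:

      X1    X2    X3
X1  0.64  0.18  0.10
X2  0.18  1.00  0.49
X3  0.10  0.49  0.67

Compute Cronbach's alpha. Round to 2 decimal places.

sum of item variances = 0.64 + 1.00 + 0.67 = 2.31
Sum of off-diagonal covariances = 0.77
σ²_total = 2.31 + 2 × 0.77 = 3.85
α = (k/(k−1))·(1 − sum of item variances/σ²_total) = (3/2)·(1 − 2.31/3.85) = 0.60

α = 0.60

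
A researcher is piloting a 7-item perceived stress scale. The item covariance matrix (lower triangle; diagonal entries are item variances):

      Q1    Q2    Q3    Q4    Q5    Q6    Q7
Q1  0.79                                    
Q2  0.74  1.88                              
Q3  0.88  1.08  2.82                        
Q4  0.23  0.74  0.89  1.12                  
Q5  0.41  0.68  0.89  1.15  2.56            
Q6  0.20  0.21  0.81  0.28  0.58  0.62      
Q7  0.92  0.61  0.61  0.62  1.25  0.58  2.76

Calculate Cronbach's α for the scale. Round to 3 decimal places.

sum of item variances = 0.79 + 1.88 + 2.82 + 1.12 + 2.56 + 0.62 + 2.76 = 12.55
Sum of off-diagonal covariances = 14.36
Var(T) = 12.55 + 2 × 14.36 = 41.27
α = (k/(k−1))·(1 − sum of item variances/Var(T)) = (7/6)·(1 − 12.55/41.27) = 0.812

Cronbach's α = 0.812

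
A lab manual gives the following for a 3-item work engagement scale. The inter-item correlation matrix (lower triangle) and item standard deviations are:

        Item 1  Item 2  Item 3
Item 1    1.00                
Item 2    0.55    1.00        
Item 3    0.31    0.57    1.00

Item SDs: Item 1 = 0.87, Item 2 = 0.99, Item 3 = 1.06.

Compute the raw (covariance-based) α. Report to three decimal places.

Σσ²ᵢ = 0.87² + 0.99² + 1.06² = 2.8606
Covariances σ_ij = r_ij · s_i · s_j:
  σ(Item 1,Item 2) = 0.55 × 0.87 × 0.99 = 0.4737
  σ(Item 1,Item 3) = 0.31 × 0.87 × 1.06 = 0.2859
  σ(Item 2,Item 3) = 0.57 × 0.99 × 1.06 = 0.5982
σ²_T = Σσ²ᵢ + 2·Σσ_ij = 2.8606 + 2 × 1.3578 = 5.5762
α = (3/2)·(1 − 2.8606/5.5762) = 0.730

α = 0.730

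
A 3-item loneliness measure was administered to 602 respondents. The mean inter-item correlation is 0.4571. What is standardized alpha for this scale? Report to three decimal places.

Standardized α = k·r̄ / (1 + (k−1)·r̄) = 3 × 0.4571 / (1 + 2 × 0.4571)
  = 1.3713 / 1.9142 = 0.716

standardized alpha = 0.716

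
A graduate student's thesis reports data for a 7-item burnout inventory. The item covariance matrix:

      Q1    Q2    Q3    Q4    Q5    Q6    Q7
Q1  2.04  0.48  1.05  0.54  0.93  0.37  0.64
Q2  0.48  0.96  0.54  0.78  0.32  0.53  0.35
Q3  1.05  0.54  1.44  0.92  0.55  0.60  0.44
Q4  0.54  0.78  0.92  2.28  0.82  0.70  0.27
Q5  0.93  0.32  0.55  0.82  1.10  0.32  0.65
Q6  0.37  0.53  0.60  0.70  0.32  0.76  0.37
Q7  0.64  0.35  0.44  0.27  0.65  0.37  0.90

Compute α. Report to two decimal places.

α = 0.84

ΣVar(i) = 2.04 + 0.96 + 1.44 + 2.28 + 1.10 + 0.76 + 0.90 = 9.48
Sum of the distinct covariances = 12.17
total variance = 9.48 + 2 × 12.17 = 33.82
α = (k/(k−1))·(1 − ΣVar(i)/total variance) = (7/6)·(1 − 9.48/33.82) = 0.84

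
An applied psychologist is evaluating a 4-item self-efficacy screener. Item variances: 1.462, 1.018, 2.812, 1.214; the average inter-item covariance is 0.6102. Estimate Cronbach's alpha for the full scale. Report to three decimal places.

Cronbach's alpha = 0.706

Σσᵢ² = 1.462 + 1.018 + 2.812 + 1.214 = 6.506
Sum of the 6 distinct covariances = 6 × 0.6102 = 3.6612
σ²_total = Σσᵢ² + 2·Σcov = 6.506 + 2 × 3.6612 = 13.8284
α = (4/3)·(1 − 6.506/13.8284) = 0.706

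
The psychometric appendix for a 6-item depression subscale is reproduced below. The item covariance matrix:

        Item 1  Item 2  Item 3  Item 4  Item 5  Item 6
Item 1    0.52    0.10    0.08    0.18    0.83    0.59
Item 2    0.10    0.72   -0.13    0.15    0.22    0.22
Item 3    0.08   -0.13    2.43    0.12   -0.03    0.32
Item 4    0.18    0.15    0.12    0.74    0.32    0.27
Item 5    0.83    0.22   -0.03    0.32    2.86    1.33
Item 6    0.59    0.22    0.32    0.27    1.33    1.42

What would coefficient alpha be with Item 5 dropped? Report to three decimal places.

Remaining items: Item 1, Item 2, Item 3, Item 4, Item 6 (k = 5).
Σσᵢ² = 0.52 + 0.72 + 2.43 + 0.74 + 1.42 = 5.83
Var(T) = 5.83 + 2 × 1.90 = 9.63
α (item deleted) = (5/4)·(1 − 5.83/9.63) = 0.493

α = 0.493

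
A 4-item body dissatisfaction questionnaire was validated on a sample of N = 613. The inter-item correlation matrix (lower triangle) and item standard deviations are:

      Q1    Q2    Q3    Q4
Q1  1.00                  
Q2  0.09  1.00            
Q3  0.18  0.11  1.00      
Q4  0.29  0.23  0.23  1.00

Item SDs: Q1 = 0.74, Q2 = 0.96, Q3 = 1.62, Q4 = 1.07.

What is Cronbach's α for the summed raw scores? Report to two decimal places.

α = 0.45

Σσ²ᵢ = 0.74² + 0.96² + 1.62² + 1.07² = 5.2385
Covariances σ_ij = r_ij · s_i · s_j:
  σ(Q1,Q2) = 0.09 × 0.74 × 0.96 = 0.0639
  σ(Q1,Q3) = 0.18 × 0.74 × 1.62 = 0.2158
  σ(Q1,Q4) = 0.29 × 0.74 × 1.07 = 0.2296
  σ(Q2,Q3) = 0.11 × 0.96 × 1.62 = 0.1711
  σ(Q2,Q4) = 0.23 × 0.96 × 1.07 = 0.2363
  σ(Q3,Q4) = 0.23 × 1.62 × 1.07 = 0.3987
σ²_T = Σσ²ᵢ + 2·Σσ_ij = 5.2385 + 2 × 1.3154 = 7.8693
α = (4/3)·(1 − 5.2385/7.8693) = 0.45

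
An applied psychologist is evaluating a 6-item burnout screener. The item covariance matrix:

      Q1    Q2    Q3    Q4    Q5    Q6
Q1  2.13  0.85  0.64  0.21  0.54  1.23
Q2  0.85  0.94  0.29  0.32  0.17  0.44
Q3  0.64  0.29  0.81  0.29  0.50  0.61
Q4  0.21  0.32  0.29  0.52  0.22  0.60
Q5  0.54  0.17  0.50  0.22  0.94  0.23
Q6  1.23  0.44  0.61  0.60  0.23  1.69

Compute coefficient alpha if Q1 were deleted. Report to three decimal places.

α = 0.750

Remaining items: Q2, Q3, Q4, Q5, Q6 (k = 5).
Σσᵢ² = 0.94 + 0.81 + 0.52 + 0.94 + 1.69 = 4.90
σ²_total = 4.90 + 2 × 3.67 = 12.24
α (item deleted) = (5/4)·(1 − 4.90/12.24) = 0.750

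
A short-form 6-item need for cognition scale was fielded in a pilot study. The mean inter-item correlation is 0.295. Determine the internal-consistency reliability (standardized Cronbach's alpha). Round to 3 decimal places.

Standardized α = k·r̄ / (1 + (k−1)·r̄) = 6 × 0.295 / (1 + 5 × 0.295)
  = 1.7700 / 2.4750 = 0.715

α = 0.715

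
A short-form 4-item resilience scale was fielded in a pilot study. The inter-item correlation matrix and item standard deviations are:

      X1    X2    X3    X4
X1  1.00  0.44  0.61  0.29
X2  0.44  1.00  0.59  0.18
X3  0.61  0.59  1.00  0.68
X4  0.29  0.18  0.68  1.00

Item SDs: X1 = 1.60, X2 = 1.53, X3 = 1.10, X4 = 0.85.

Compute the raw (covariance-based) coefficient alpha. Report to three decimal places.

coefficient alpha = 0.751

Σσ²ᵢ = 1.60² + 1.53² + 1.10² + 0.85² = 6.8334
Covariances σ_ij = r_ij · s_i · s_j:
  σ(X1,X2) = 0.44 × 1.60 × 1.53 = 1.0771
  σ(X1,X3) = 0.61 × 1.60 × 1.10 = 1.0736
  σ(X1,X4) = 0.29 × 1.60 × 0.85 = 0.3944
  σ(X2,X3) = 0.59 × 1.53 × 1.10 = 0.9930
  σ(X2,X4) = 0.18 × 1.53 × 0.85 = 0.2341
  σ(X3,X4) = 0.68 × 1.10 × 0.85 = 0.6358
σ²_T = Σσ²ᵢ + 2·Σσ_ij = 6.8334 + 2 × 4.4080 = 15.6494
α = (4/3)·(1 − 6.8334/15.6494) = 0.751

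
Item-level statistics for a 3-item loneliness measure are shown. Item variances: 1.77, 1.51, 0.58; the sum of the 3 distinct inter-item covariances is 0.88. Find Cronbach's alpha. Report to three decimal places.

Σσ²ᵢ = 1.77 + 1.51 + 0.58 = 3.86
Sum of distinct covariances = 0.88
σ²_T = Σσ²ᵢ + 2·Σcov = 3.86 + 2 × 0.88 = 5.62
α = (3/2)·(1 − 3.86/5.62) = 0.470

α = 0.470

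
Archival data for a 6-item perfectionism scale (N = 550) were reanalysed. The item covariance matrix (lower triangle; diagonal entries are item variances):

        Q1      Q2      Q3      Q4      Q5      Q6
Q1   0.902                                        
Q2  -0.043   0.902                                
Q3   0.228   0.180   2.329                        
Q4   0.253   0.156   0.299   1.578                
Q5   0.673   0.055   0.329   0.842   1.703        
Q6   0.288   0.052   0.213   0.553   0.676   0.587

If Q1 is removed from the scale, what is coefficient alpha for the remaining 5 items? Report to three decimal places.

coefficient alpha = 0.607

Remaining items: Q2, Q3, Q4, Q5, Q6 (k = 5).
Σσ²ᵢ = 0.902 + 2.329 + 1.578 + 1.703 + 0.587 = 7.099
σ²_T = 7.099 + 2 × 3.355 = 13.809
α (item deleted) = (5/4)·(1 − 7.099/13.809) = 0.607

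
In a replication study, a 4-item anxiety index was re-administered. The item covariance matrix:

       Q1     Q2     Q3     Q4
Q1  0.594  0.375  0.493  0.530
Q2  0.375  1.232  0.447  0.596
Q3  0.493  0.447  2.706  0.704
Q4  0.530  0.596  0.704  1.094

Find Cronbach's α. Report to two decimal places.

Σσ²ᵢ = 0.594 + 1.232 + 2.706 + 1.094 = 5.626
Σ_{i<j} σ_ij = 3.145
Var(T) = 5.626 + 2 × 3.145 = 11.916
α = (k/(k−1))·(1 − Σσ²ᵢ/Var(T)) = (4/3)·(1 − 5.626/11.916) = 0.70

Cronbach's α = 0.70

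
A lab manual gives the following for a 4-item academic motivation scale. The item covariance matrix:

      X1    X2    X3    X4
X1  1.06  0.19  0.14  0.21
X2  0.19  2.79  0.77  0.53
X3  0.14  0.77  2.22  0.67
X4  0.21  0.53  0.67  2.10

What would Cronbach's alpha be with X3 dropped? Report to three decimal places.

Remaining items: X1, X2, X4 (k = 3).
Σσᵢ² = 1.06 + 2.79 + 2.10 = 5.95
total variance = 5.95 + 2 × 0.93 = 7.81
α (item deleted) = (3/2)·(1 − 5.95/7.81) = 0.357

α = 0.357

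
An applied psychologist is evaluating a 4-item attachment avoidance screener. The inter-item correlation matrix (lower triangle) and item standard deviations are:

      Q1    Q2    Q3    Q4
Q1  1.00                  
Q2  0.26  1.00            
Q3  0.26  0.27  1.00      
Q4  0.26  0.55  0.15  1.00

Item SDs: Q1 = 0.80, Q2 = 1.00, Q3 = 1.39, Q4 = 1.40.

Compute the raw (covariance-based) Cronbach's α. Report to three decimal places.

Σσ²ᵢ = 0.80² + 1.00² + 1.39² + 1.40² = 5.5321
Covariances σ_ij = r_ij · s_i · s_j:
  σ(Q1,Q2) = 0.26 × 0.80 × 1.00 = 0.2080
  σ(Q1,Q3) = 0.26 × 0.80 × 1.39 = 0.2891
  σ(Q1,Q4) = 0.26 × 0.80 × 1.40 = 0.2912
  σ(Q2,Q3) = 0.27 × 1.00 × 1.39 = 0.3753
  σ(Q2,Q4) = 0.55 × 1.00 × 1.40 = 0.7700
  σ(Q3,Q4) = 0.15 × 1.39 × 1.40 = 0.2919
σ²_T = Σσ²ᵢ + 2·Σσ_ij = 5.5321 + 2 × 2.2255 = 9.9831
α = (4/3)·(1 − 5.5321/9.9831) = 0.594

α = 0.594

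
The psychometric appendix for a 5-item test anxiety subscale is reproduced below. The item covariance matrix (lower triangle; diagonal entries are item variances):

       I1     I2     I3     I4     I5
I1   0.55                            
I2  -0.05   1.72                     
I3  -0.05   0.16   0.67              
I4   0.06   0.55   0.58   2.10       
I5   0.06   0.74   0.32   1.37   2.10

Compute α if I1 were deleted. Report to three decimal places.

Remaining items: I2, I3, I4, I5 (k = 4).
Σσᵢ² = 1.72 + 0.67 + 2.10 + 2.10 = 6.59
σ²_T = 6.59 + 2 × 3.72 = 14.03
α (item deleted) = (4/3)·(1 − 6.59/14.03) = 0.707

α = 0.707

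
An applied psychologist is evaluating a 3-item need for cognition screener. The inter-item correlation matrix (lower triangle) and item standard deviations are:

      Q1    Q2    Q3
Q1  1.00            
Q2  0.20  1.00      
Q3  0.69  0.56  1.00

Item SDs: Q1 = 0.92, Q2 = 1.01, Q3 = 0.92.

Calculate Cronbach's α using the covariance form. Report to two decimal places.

Σσ²ᵢ = 0.92² + 1.01² + 0.92² = 2.7129
Covariances σ_ij = r_ij · s_i · s_j:
  σ(Q1,Q2) = 0.20 × 0.92 × 1.01 = 0.1858
  σ(Q1,Q3) = 0.69 × 0.92 × 0.92 = 0.5840
  σ(Q2,Q3) = 0.56 × 1.01 × 0.92 = 0.5204
σ²_T = Σσ²ᵢ + 2·Σσ_ij = 2.7129 + 2 × 1.2902 = 5.2933
α = (3/2)·(1 − 2.7129/5.2933) = 0.73

Cronbach's α = 0.73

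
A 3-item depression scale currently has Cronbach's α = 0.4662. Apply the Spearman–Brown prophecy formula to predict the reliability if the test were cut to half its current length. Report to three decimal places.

predicted reliability = 0.304

Length factor m = 1/2
α' = m·α / (1 − (1−m)·α)
   = 1/2 × 0.4662 / (1 − (1 − 1/2) × 0.4662)
   = 0.2331 / 0.7669 = 0.304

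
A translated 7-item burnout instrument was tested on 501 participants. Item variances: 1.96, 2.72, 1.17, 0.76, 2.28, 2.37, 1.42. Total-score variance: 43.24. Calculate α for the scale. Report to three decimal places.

Σσ²ᵢ = 1.96 + 2.72 + 1.17 + 0.76 + 2.28 + 2.37 + 1.42 = 12.68
α = (k/(k−1))·(1 − Σσ²ᵢ/σ²_total) = (7/6)·(1 − 12.68/43.24) = 0.825

α = 0.825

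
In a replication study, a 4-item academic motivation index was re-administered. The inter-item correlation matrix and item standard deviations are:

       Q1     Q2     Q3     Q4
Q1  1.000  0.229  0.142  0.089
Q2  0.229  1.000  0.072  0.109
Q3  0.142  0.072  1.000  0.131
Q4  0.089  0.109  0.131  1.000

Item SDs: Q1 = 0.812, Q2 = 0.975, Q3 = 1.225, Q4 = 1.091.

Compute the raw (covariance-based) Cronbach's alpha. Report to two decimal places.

Σσ²ᵢ = 0.812² + 0.975² + 1.225² + 1.091² = 4.3009
Covariances σ_ij = r_ij · s_i · s_j:
  σ(Q1,Q2) = 0.229 × 0.812 × 0.975 = 0.1813
  σ(Q1,Q3) = 0.142 × 0.812 × 1.225 = 0.1412
  σ(Q1,Q4) = 0.089 × 0.812 × 1.091 = 0.0788
  σ(Q2,Q3) = 0.072 × 0.975 × 1.225 = 0.0860
  σ(Q2,Q4) = 0.109 × 0.975 × 1.091 = 0.1159
  σ(Q3,Q4) = 0.131 × 1.225 × 1.091 = 0.1751
σ²_T = Σσ²ᵢ + 2·Σσ_ij = 4.3009 + 2 × 0.7783 = 5.8575
α = (4/3)·(1 − 4.3009/5.8575) = 0.35

α = 0.35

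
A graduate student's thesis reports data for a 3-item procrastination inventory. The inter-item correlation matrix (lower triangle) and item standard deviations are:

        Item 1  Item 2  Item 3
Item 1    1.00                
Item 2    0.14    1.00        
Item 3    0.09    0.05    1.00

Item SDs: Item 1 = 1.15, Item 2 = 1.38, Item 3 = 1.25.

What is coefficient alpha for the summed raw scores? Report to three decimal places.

α = 0.232

Σσ²ᵢ = 1.15² + 1.38² + 1.25² = 4.7894
Covariances σ_ij = r_ij · s_i · s_j:
  σ(Item 1,Item 2) = 0.14 × 1.15 × 1.38 = 0.2222
  σ(Item 1,Item 3) = 0.09 × 1.15 × 1.25 = 0.1294
  σ(Item 2,Item 3) = 0.05 × 1.38 × 1.25 = 0.0862
σ²_T = Σσ²ᵢ + 2·Σσ_ij = 4.7894 + 2 × 0.4378 = 5.6650
α = (3/2)·(1 − 4.7894/5.6650) = 0.232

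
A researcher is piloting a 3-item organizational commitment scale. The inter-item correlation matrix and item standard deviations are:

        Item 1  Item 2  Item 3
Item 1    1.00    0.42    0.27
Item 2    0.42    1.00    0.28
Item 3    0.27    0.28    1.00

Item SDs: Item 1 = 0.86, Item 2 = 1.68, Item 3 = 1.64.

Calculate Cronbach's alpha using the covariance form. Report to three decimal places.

Cronbach's alpha = 0.540

Σσ²ᵢ = 0.86² + 1.68² + 1.64² = 6.2516
Covariances σ_ij = r_ij · s_i · s_j:
  σ(Item 1,Item 2) = 0.42 × 0.86 × 1.68 = 0.6068
  σ(Item 1,Item 3) = 0.27 × 0.86 × 1.64 = 0.3808
  σ(Item 2,Item 3) = 0.28 × 1.68 × 1.64 = 0.7715
σ²_T = Σσ²ᵢ + 2·Σσ_ij = 6.2516 + 2 × 1.7591 = 9.7698
α = (3/2)·(1 − 6.2516/9.7698) = 0.540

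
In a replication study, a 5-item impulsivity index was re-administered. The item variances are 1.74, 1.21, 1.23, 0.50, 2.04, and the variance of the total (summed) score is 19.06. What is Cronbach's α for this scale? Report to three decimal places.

Σσᵢ² = 1.74 + 1.21 + 1.23 + 0.50 + 2.04 = 6.72
α = (k/(k−1))·(1 − Σσᵢ²/Var(T)) = (5/4)·(1 − 6.72/19.06) = 0.809

Cronbach's α = 0.809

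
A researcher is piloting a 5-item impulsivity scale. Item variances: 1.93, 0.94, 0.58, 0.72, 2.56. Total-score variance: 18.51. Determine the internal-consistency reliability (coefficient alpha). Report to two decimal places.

ΣVar(i) = 1.93 + 0.94 + 0.58 + 0.72 + 2.56 = 6.73
α = (k/(k−1))·(1 − ΣVar(i)/total variance) = (5/4)·(1 − 6.73/18.51) = 0.80

coefficient alpha = 0.80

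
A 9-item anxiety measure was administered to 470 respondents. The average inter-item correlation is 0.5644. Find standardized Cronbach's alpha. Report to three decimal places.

Standardized α = k·r̄ / (1 + (k−1)·r̄) = 9 × 0.5644 / (1 + 8 × 0.5644)
  = 5.0796 / 5.5152 = 0.921

α = 0.921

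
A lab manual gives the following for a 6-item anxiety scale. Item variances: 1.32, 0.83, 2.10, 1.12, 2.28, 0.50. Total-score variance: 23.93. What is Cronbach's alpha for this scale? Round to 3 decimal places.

Σσ²ᵢ = 1.32 + 0.83 + 2.10 + 1.12 + 2.28 + 0.50 = 8.15
α = (k/(k−1))·(1 − Σσ²ᵢ/σ²_T) = (6/5)·(1 − 8.15/23.93) = 0.791

α = 0.791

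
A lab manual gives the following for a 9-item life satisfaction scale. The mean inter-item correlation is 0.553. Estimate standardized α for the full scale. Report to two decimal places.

Standardized α = k·r̄ / (1 + (k−1)·r̄) = 9 × 0.553 / (1 + 8 × 0.553)
  = 4.9770 / 5.4240 = 0.92

α = 0.92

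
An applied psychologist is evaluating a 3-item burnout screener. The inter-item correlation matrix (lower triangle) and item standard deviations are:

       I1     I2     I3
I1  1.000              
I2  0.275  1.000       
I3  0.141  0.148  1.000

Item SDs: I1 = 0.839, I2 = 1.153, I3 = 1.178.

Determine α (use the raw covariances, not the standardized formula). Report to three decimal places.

Σσ²ᵢ = 0.839² + 1.153² + 1.178² = 3.4210
Covariances σ_ij = r_ij · s_i · s_j:
  σ(I1,I2) = 0.275 × 0.839 × 1.153 = 0.2660
  σ(I1,I3) = 0.141 × 0.839 × 1.178 = 0.1394
  σ(I2,I3) = 0.148 × 1.153 × 1.178 = 0.2010
σ²_T = Σσ²ᵢ + 2·Σσ_ij = 3.4210 + 2 × 0.6064 = 4.6338
α = (3/2)·(1 − 3.4210/4.6338) = 0.393

α = 0.393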